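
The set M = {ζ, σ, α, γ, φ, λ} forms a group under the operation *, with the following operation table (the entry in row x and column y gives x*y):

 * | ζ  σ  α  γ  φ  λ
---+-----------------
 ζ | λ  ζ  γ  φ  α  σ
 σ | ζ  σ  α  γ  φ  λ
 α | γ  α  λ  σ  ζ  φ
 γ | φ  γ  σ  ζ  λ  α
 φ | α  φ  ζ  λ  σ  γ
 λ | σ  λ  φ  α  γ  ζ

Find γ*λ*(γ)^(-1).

λ

The identity is σ. In row γ, the entry σ sits in column α, so γ^(-1) = α.
γ*λ = α
α*α = λ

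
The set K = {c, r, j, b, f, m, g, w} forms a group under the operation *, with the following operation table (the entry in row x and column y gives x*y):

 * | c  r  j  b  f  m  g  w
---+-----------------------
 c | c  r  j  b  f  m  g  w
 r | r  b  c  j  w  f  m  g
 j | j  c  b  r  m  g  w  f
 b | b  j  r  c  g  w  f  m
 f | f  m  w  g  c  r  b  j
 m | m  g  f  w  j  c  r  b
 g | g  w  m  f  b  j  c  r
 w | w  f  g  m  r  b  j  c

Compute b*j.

r

Read row b, column j: b*j = r.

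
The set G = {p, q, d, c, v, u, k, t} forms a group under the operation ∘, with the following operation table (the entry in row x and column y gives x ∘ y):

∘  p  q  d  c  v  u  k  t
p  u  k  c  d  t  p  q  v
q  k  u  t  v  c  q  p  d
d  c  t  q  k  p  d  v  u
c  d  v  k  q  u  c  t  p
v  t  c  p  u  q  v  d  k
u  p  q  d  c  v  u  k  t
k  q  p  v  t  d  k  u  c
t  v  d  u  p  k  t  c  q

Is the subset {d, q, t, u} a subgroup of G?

Yes

{d, q, t, u} contains the identity u.
Checking products: every product of two elements of {d, q, t, u} (read from the table) lies in {d, q, t, u}, so the set is closed.
In a finite group, a nonempty closed subset is a subgroup. So {d, q, t, u} ≤ G.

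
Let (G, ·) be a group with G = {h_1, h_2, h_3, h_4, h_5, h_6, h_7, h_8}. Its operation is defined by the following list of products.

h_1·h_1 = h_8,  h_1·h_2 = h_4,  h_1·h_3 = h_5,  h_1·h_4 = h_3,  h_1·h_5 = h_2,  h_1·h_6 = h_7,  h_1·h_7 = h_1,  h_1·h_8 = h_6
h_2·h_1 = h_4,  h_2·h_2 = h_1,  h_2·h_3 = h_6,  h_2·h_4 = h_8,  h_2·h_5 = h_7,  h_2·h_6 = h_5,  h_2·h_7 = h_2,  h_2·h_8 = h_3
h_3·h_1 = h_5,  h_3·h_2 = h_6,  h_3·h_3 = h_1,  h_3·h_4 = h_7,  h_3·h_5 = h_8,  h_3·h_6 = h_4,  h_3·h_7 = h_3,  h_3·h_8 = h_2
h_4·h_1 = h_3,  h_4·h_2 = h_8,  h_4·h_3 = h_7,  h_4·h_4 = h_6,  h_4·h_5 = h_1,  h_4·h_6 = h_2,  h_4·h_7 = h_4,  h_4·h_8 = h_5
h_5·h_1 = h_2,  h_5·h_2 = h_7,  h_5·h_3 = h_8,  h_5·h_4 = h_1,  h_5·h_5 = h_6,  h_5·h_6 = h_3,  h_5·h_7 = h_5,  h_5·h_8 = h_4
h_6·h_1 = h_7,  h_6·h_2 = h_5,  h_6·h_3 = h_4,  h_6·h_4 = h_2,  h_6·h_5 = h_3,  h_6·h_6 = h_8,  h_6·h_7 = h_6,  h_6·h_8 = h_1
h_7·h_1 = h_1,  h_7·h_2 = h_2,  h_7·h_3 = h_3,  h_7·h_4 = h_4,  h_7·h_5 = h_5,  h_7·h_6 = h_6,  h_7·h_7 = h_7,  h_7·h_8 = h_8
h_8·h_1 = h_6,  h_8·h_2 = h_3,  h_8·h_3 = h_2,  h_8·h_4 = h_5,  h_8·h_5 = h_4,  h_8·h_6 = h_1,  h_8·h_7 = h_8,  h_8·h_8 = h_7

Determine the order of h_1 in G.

4

The identity element is h_7 (its row matches the header).
h_1^1 = h_1
h_1^2 = h_1·h_1 = h_8
h_1^3 = h_8·h_1 = h_6
h_1^4 = h_6·h_1 = h_7
The first power of h_1 equal to the identity is h_1^4, so ord(h_1) = 4.
(Structurally, G here is isomorphic to the cyclic group Z_8.)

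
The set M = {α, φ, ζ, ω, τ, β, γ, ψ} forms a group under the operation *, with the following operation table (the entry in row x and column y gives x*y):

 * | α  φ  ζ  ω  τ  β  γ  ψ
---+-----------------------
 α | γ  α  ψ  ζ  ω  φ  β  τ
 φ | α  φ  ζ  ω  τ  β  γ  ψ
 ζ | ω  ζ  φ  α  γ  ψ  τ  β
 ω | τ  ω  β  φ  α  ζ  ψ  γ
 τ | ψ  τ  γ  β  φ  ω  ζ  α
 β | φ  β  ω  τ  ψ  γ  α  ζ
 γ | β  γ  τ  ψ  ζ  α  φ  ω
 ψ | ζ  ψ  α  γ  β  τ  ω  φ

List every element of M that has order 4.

Identity is φ. Compute the order of each non-identity element by repeated multiplication:
  α: α → γ → β → φ  (order 4)
  ζ: ζ → φ  (order 2)
  ω: ω → φ  (order 2)
  τ: τ → φ  (order 2)
  β: β → γ → α → φ  (order 4)
  γ: γ → φ  (order 2)
  ψ: ψ → φ  (order 2)
Elements of order 4: {α, β}.

{α, β}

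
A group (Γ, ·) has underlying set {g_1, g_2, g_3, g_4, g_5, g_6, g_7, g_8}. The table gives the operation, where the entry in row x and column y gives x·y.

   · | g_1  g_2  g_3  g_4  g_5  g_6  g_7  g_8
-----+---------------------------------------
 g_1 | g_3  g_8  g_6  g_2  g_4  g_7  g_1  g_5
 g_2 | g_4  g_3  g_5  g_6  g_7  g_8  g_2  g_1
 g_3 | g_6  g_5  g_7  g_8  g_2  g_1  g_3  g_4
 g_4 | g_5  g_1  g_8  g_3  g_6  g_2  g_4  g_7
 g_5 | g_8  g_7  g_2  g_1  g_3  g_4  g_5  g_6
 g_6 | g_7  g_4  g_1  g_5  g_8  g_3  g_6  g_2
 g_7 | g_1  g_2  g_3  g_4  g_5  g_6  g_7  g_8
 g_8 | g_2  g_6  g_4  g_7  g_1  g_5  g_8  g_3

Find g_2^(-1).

g_5

First locate the identity: row g_7 matches the header, so g_7 is the identity.
Scan row g_2 for g_7: g_2·g_5 = g_7. Hence g_2^(-1) = g_5.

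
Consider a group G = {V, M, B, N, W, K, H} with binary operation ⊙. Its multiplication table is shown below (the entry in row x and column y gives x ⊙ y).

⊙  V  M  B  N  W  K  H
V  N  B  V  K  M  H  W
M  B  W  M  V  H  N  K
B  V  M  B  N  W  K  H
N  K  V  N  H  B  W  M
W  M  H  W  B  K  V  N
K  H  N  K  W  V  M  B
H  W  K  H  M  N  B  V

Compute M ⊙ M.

W

Read row M, column M: M ⊙ M = W.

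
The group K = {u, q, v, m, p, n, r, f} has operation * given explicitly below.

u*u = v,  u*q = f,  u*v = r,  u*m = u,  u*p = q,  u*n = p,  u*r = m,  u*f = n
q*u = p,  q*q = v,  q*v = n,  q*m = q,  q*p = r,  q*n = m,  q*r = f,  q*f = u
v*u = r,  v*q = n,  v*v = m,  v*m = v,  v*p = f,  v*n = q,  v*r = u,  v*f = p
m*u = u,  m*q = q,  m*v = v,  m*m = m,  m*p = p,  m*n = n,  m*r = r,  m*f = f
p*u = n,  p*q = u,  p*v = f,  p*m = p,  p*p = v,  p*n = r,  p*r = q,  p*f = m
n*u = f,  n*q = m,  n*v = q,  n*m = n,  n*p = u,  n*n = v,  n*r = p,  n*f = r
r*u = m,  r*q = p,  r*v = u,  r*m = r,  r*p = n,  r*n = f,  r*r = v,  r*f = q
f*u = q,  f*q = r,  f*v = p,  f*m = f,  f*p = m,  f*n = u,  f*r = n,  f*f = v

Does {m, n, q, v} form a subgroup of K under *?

Yes

{m, n, q, v} contains the identity m.
Checking products: every product of two elements of {m, n, q, v} (read from the table) lies in {m, n, q, v}, so the set is closed.
In a finite group, a nonempty closed subset is a subgroup. So {m, n, q, v} ≤ K.
(Structurally, K here is isomorphic to the quaternion group Q_8.)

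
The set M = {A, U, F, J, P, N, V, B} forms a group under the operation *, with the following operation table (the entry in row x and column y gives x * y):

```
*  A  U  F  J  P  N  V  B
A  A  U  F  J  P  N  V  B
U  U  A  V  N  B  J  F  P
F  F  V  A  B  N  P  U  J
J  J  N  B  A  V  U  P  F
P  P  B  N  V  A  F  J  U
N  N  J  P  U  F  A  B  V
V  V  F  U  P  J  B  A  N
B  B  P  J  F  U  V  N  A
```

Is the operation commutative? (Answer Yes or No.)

Check whether the table is symmetric across its main diagonal.
Every entry (row x, col y) equals the entry (row y, col x), so M is abelian.

Yes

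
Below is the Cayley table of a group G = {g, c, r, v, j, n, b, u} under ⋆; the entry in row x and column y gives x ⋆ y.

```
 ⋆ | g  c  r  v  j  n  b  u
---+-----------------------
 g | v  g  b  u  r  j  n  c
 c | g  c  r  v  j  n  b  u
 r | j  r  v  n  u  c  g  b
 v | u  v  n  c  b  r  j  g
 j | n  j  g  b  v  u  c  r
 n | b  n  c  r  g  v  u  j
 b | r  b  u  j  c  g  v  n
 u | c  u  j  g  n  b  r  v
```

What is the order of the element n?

The identity element is c (its row matches the header).
n^1 = n
n^2 = n ⋆ n = v
n^3 = v ⋆ n = r
n^4 = r ⋆ n = c
The first power of n equal to the identity is n^4, so ord(n) = 4.

4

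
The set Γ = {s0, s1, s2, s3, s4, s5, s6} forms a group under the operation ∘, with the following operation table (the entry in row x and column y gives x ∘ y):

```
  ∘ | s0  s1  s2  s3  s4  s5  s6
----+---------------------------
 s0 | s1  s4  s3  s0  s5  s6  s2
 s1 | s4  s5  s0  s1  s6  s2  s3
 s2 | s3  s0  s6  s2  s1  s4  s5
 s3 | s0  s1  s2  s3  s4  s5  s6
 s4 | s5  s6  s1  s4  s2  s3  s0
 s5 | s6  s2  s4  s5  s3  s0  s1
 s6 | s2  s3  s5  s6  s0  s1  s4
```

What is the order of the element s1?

7

The identity element is s3 (its row matches the header).
s1^1 = s1
s1^2 = s1 ∘ s1 = s5
s1^3 = s5 ∘ s1 = s2
s1^4 = s2 ∘ s1 = s0
s1^5 = s0 ∘ s1 = s4
s1^6 = s4 ∘ s1 = s6
s1^7 = s6 ∘ s1 = s3
The first power of s1 equal to the identity is s1^7, so ord(s1) = 7.
(Structurally, Γ here is isomorphic to the cyclic group Z_7.)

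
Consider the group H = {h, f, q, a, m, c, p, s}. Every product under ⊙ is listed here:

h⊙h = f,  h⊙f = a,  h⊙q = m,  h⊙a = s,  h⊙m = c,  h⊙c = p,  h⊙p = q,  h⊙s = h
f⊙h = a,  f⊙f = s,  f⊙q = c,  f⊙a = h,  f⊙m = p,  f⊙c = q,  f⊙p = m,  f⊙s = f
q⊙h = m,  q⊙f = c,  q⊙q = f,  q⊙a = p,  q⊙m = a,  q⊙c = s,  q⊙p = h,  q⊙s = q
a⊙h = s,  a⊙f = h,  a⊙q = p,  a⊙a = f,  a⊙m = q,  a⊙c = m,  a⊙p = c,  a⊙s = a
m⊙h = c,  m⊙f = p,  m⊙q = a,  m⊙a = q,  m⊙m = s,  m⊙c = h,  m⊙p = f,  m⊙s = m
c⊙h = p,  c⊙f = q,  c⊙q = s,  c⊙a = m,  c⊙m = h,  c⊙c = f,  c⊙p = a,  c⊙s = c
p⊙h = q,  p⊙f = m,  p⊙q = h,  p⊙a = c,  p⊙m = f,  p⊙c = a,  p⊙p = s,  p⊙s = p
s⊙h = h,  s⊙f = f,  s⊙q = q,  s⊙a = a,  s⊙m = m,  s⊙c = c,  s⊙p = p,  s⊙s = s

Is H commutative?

Yes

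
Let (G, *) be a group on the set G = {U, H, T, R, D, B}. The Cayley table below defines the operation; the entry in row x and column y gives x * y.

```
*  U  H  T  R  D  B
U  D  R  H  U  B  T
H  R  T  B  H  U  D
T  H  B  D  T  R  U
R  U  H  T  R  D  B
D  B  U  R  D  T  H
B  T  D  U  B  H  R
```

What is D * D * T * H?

D * D = T
T * T = D
D * H = U
(Structurally, G here is isomorphic to the cyclic group Z_6.)

U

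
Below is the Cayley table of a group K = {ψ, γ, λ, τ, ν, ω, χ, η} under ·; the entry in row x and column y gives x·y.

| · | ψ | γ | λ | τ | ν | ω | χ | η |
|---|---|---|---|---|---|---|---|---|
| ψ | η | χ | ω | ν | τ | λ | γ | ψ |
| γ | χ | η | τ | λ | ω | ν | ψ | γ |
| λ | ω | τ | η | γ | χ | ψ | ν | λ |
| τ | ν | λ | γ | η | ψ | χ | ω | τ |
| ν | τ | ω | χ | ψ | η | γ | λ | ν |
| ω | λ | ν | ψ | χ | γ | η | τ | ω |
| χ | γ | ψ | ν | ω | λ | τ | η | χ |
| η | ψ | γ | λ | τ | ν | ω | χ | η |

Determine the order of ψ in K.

The identity element is η (its row matches the header).
ψ^1 = ψ
ψ^2 = ψ·ψ = η
The first power of ψ equal to the identity is ψ^2, so ord(ψ) = 2.

2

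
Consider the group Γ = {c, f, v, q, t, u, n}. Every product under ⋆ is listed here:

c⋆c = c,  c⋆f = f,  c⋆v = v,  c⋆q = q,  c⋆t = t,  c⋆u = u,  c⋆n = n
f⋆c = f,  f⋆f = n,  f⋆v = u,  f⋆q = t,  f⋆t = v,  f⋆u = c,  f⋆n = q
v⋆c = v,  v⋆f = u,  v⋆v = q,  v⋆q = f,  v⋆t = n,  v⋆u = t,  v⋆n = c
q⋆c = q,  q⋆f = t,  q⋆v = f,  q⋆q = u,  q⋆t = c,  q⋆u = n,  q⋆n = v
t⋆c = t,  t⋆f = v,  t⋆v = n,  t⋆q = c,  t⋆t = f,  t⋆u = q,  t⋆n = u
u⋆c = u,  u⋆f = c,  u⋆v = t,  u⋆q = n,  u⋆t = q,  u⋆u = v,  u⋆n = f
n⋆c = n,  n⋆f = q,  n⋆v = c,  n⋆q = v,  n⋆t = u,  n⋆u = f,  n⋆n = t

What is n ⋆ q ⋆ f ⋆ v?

n ⋆ q = v
v ⋆ f = u
u ⋆ v = t

t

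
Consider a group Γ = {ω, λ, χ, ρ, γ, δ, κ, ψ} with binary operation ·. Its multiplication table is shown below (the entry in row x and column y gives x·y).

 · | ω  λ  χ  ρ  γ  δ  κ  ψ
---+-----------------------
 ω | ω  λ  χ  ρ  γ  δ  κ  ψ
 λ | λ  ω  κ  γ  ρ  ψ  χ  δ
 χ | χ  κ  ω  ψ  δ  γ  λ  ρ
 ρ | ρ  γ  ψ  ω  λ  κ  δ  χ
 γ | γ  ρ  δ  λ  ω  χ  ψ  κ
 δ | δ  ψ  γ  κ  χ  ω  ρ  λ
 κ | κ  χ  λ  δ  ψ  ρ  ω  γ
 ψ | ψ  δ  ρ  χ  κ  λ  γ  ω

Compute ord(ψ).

The identity element is ω (its row matches the header).
ψ^1 = ψ
ψ^2 = ψ·ψ = ω
The first power of ψ equal to the identity is ψ^2, so ord(ψ) = 2.

2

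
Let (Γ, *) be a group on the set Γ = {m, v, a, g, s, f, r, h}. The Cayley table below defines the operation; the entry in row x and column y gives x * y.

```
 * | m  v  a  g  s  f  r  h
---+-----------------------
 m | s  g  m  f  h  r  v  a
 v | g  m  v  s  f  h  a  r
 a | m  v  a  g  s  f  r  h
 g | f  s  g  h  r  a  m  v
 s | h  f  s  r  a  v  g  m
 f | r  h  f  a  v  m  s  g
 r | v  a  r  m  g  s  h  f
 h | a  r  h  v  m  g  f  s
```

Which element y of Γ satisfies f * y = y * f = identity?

First locate the identity: row a matches the header, so a is the identity.
Scan row f for a: f * g = a. Hence f^(-1) = g.

g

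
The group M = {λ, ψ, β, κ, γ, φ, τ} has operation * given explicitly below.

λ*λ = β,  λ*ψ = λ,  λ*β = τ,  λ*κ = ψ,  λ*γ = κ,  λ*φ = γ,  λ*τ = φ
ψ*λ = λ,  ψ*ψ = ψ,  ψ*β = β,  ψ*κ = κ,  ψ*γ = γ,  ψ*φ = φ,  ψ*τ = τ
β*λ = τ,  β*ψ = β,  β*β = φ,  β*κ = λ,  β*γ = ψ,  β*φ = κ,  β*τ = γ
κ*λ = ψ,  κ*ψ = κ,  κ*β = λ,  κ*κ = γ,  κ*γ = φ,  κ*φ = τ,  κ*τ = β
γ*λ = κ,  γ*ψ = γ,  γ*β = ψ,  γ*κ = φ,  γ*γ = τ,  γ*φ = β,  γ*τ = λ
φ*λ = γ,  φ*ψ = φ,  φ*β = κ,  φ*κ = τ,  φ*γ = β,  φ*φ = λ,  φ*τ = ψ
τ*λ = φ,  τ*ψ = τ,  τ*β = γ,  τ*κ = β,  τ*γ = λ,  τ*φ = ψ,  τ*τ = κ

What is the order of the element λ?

The identity element is ψ (its row matches the header).
λ^1 = λ
λ^2 = λ * λ = β
λ^3 = β * λ = τ
λ^4 = τ * λ = φ
λ^5 = φ * λ = γ
λ^6 = γ * λ = κ
λ^7 = κ * λ = ψ
The first power of λ equal to the identity is λ^7, so ord(λ) = 7.

7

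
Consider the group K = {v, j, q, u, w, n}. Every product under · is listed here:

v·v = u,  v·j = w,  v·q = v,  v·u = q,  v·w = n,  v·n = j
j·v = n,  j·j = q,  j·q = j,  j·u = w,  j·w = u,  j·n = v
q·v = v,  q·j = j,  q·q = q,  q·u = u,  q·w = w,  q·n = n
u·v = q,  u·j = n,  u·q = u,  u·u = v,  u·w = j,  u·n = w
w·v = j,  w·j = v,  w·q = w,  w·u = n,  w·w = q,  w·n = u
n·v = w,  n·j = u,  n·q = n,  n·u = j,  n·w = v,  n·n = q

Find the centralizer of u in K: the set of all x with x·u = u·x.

{q, u, v}

Compare row u with column u entry by entry.
v·u = q = u·v, so v commutes with u.
w·u = n but u·w = j, so w does not.
Collecting the elements that commute with u: C(u) = {q, u, v}.
(Structurally, K here is isomorphic to the symmetric group S_3.)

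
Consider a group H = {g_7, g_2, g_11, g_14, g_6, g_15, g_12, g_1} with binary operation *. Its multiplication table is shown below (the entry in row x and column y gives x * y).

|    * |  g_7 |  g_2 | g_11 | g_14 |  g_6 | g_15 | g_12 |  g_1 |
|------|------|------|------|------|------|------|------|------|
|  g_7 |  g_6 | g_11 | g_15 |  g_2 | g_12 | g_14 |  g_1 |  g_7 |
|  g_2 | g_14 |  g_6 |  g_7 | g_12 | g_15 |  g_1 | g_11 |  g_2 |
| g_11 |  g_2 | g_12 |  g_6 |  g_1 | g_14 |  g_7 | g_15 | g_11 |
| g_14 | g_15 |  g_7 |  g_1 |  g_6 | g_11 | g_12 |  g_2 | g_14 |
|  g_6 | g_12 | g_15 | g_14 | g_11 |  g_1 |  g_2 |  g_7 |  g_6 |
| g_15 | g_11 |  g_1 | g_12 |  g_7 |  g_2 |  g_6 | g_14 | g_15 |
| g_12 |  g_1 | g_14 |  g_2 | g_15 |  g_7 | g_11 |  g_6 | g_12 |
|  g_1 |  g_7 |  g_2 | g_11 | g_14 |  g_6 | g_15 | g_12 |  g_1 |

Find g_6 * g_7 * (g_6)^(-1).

The identity is g_1. In row g_6, the entry g_1 sits in column g_6, so g_6^(-1) = g_6.
g_6 * g_7 = g_12
g_12 * g_6 = g_7

g_7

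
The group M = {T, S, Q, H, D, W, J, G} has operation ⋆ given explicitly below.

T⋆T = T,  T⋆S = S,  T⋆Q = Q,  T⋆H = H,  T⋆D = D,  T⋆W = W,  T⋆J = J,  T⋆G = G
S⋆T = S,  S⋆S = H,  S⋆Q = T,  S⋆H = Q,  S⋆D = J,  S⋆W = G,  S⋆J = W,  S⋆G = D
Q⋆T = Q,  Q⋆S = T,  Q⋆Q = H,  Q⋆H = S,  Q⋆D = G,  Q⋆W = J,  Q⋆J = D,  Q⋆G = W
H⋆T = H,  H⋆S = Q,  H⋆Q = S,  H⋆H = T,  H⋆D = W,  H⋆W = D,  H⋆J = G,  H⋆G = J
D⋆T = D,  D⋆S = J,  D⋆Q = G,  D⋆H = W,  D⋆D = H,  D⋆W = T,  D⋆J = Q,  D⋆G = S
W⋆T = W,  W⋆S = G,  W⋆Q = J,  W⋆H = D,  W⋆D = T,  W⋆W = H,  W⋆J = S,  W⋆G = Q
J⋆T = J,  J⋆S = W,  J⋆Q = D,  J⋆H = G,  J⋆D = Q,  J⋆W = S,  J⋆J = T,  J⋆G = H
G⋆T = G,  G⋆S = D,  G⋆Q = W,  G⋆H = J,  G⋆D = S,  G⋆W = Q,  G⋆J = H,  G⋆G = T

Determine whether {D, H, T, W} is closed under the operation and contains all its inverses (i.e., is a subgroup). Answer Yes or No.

{D, H, T, W} contains the identity T.
Checking products: every product of two elements of {D, H, T, W} (read from the table) lies in {D, H, T, W}, so the set is closed.
In a finite group, a nonempty closed subset is a subgroup. So {D, H, T, W} ≤ M.

Yes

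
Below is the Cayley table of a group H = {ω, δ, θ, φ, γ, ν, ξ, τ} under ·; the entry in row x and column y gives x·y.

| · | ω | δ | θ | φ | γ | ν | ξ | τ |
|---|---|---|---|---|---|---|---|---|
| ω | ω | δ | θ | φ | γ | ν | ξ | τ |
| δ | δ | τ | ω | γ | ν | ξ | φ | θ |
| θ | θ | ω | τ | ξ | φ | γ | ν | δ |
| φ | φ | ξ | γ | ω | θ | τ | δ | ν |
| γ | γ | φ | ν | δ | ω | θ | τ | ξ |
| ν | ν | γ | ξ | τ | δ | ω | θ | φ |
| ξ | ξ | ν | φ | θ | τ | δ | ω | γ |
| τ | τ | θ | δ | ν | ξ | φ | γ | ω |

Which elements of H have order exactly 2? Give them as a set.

Identity is ω. Compute the order of each non-identity element by repeated multiplication:
  δ: δ → τ → θ → ω  (order 4)
  θ: θ → τ → δ → ω  (order 4)
  φ: φ → ω  (order 2)
  γ: γ → ω  (order 2)
  ν: ν → ω  (order 2)
  ξ: ξ → ω  (order 2)
  τ: τ → ω  (order 2)
Elements of order 2: {γ, ν, ξ, τ, φ}.

{γ, ν, ξ, τ, φ}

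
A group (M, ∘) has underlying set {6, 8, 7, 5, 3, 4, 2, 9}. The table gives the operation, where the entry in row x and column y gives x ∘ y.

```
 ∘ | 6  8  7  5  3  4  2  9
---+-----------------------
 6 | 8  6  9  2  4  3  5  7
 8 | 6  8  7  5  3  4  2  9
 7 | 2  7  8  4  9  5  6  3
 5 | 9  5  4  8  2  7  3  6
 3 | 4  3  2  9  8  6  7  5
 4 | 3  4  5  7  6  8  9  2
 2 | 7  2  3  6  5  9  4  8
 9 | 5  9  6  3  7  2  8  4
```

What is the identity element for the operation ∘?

8

The identity e satisfies e ∘ x = x for all x, so its row in the table reproduces the column headers.
Row 8 reads: 6, 8, 7, 5, 3, 4, 2, 9 — exactly the header order. So 8 is the identity.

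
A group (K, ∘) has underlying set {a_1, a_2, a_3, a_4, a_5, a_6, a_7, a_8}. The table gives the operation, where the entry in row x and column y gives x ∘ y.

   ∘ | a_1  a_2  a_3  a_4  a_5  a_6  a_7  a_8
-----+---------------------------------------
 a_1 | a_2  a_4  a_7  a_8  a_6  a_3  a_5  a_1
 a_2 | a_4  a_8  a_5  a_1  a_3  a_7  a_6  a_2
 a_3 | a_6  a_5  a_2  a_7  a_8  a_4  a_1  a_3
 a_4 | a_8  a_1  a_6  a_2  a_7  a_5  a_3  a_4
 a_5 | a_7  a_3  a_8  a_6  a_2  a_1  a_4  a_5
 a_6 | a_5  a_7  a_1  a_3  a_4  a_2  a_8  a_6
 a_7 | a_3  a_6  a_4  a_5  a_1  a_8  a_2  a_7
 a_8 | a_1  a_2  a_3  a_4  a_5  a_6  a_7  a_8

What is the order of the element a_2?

The identity element is a_8 (its row matches the header).
a_2^1 = a_2
a_2^2 = a_2 ∘ a_2 = a_8
The first power of a_2 equal to the identity is a_2^2, so ord(a_2) = 2.
(Structurally, K here is isomorphic to the quaternion group Q_8.)

2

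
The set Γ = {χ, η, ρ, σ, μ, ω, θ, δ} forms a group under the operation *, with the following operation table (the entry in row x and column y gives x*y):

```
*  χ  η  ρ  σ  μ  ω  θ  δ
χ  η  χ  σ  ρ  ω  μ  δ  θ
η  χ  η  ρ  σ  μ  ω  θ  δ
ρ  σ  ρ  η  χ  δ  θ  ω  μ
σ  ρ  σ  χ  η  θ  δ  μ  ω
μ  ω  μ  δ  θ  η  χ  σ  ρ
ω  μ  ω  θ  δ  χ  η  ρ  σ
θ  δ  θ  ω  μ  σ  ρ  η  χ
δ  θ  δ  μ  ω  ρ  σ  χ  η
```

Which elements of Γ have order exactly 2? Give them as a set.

Identity is η. Compute the order of each non-identity element by repeated multiplication:
  χ: χ → η  (order 2)
  ρ: ρ → η  (order 2)
  σ: σ → η  (order 2)
  μ: μ → η  (order 2)
  ω: ω → η  (order 2)
  θ: θ → η  (order 2)
  δ: δ → η  (order 2)
Elements of order 2: {δ, θ, μ, ρ, σ, χ, ω}.

{δ, θ, μ, ρ, σ, χ, ω}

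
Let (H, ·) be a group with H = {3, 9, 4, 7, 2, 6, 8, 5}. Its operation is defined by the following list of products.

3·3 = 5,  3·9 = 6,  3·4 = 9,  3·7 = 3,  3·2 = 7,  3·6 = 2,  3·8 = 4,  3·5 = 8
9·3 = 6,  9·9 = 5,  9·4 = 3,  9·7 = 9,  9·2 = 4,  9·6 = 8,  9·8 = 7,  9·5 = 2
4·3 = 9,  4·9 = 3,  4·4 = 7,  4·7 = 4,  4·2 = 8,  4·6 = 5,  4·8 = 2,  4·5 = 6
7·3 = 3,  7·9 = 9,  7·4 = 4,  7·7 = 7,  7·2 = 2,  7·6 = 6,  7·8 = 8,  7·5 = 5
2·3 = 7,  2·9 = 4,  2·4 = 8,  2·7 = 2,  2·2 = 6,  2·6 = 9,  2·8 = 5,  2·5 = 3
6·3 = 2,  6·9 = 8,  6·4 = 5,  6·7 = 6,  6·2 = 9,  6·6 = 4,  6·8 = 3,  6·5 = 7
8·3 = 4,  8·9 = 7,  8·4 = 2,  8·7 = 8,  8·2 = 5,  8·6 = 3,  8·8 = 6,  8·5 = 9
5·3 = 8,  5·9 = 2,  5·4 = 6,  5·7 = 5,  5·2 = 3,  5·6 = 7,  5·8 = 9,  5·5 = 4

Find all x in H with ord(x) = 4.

Identity is 7. Compute the order of each non-identity element by repeated multiplication:
  3: 3 → 5 → 8 → 4 → 9 → 6 → 2 → 7  (order 8)
  9: 9 → 5 → 2 → 4 → 3 → 6 → 8 → 7  (order 8)
  4: 4 → 7  (order 2)
  2: 2 → 6 → 9 → 4 → 8 → 5 → 3 → 7  (order 8)
  6: 6 → 4 → 5 → 7  (order 4)
  8: 8 → 6 → 3 → 4 → 2 → 5 → 9 → 7  (order 8)
  5: 5 → 4 → 6 → 7  (order 4)
Elements of order 4: {5, 6}.
(Structurally, H here is isomorphic to the cyclic group Z_8.)

{5, 6}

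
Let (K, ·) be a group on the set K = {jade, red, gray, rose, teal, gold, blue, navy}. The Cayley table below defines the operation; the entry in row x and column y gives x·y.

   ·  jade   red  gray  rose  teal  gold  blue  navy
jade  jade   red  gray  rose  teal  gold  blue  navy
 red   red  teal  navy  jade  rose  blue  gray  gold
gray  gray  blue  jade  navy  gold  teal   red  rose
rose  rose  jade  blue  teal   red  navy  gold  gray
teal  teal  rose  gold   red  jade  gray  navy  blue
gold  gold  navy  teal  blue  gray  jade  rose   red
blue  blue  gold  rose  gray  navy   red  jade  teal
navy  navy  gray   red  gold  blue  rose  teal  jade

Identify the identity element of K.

jade

The identity e satisfies e·x = x for all x, so its row in the table reproduces the column headers.
Row jade reads: jade, red, gray, rose, teal, gold, blue, navy — exactly the header order. So jade is the identity.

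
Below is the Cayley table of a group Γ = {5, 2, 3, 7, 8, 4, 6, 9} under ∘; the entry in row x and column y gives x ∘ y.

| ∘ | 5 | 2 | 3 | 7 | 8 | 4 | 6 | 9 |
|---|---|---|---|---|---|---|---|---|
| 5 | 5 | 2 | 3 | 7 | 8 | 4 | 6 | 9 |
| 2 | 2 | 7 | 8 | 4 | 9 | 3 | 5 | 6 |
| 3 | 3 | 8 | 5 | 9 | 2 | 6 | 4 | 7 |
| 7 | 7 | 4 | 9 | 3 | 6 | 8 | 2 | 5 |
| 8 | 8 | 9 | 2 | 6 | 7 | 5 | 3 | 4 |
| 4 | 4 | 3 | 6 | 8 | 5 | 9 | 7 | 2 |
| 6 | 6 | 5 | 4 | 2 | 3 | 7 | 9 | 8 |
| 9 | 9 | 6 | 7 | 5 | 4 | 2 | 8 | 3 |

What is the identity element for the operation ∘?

5

The identity e satisfies e ∘ x = x for all x, so its row in the table reproduces the column headers.
Row 5 reads: 5, 2, 3, 7, 8, 4, 6, 9 — exactly the header order. So 5 is the identity.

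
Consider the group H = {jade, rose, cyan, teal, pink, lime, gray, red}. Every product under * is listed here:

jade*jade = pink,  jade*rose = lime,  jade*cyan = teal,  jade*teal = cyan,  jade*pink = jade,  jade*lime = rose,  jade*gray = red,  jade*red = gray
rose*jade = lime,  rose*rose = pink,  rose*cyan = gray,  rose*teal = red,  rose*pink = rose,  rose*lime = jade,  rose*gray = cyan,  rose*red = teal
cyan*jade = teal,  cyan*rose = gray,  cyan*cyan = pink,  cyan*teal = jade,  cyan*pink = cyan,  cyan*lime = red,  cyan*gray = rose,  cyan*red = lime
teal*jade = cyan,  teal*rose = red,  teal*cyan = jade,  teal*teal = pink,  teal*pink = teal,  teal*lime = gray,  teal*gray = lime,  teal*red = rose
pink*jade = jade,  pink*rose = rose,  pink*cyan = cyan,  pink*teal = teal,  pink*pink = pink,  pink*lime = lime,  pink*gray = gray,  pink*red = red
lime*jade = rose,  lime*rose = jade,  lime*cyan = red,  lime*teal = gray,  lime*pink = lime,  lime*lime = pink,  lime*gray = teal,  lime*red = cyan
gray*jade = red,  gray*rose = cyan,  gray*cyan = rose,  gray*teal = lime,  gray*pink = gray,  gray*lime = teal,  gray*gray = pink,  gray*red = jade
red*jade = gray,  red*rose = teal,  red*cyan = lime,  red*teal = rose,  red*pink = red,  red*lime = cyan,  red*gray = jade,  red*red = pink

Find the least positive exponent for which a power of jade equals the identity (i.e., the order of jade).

The identity element is pink (its row matches the header).
jade^1 = jade
jade^2 = jade*jade = pink
The first power of jade equal to the identity is jade^2, so ord(jade) = 2.

2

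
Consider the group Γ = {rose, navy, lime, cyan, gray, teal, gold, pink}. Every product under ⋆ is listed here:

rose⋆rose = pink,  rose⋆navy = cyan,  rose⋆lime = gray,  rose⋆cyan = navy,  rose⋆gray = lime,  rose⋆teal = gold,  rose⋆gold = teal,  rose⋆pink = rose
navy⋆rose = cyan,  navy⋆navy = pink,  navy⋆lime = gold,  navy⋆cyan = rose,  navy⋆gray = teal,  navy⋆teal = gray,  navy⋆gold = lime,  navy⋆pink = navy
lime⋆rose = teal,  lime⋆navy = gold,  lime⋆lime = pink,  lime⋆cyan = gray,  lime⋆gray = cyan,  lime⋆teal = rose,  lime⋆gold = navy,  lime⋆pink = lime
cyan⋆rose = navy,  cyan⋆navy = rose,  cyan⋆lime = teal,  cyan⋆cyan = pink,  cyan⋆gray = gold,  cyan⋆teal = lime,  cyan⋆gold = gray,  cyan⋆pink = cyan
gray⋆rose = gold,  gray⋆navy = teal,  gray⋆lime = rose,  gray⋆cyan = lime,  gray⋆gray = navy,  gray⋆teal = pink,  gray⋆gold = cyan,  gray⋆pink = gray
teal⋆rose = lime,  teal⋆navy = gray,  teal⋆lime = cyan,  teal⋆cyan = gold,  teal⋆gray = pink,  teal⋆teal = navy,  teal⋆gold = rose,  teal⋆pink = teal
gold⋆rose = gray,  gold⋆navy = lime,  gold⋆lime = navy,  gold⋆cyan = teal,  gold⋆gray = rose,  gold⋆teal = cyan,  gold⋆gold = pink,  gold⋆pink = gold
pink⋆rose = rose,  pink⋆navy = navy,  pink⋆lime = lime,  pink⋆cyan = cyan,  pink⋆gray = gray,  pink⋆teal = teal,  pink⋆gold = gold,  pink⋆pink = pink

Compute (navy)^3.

navy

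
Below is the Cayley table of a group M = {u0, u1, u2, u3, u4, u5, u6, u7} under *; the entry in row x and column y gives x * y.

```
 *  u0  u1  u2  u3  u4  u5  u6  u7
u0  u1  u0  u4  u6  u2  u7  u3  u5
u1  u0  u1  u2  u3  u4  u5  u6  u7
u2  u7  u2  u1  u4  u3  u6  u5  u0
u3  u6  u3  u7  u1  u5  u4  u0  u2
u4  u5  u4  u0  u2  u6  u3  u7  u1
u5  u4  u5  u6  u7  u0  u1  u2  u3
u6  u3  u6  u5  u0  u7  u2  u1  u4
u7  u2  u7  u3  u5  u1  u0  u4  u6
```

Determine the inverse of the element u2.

First locate the identity: row u1 matches the header, so u1 is the identity.
Scan row u2 for u1: u2 * u2 = u1. Hence u2^(-1) = u2.

u2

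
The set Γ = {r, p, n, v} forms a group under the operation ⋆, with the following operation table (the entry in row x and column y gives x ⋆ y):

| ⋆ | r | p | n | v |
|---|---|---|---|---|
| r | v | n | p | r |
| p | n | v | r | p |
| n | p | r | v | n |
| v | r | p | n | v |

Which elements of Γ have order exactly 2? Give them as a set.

Identity is v. Compute the order of each non-identity element by repeated multiplication:
  r: r → v  (order 2)
  p: p → v  (order 2)
  n: n → v  (order 2)
Elements of order 2: {n, p, r}.

{n, p, r}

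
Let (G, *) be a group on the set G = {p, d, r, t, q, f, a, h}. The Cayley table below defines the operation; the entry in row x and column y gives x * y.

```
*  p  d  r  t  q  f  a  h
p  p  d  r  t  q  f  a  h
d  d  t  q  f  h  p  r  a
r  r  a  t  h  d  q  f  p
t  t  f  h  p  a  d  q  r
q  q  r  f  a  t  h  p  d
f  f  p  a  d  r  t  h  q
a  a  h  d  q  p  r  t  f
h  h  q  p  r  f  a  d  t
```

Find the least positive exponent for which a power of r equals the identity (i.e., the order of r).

4

The identity element is p (its row matches the header).
r^1 = r
r^2 = r * r = t
r^3 = t * r = h
r^4 = h * r = p
The first power of r equal to the identity is r^4, so ord(r) = 4.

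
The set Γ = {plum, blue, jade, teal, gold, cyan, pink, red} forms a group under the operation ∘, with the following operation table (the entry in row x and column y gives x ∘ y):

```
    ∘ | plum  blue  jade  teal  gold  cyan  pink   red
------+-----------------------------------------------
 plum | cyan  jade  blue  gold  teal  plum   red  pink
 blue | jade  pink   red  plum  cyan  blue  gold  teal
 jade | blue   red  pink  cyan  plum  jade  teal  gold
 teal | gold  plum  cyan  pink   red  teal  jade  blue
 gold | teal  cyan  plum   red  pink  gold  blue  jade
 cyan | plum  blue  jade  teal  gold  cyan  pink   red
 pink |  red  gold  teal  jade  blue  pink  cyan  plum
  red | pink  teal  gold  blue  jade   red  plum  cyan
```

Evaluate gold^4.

gold^1 = gold
gold^2 = gold ∘ gold = pink
gold^3 = pink ∘ gold = blue
gold^4 = blue ∘ gold = cyan

cyan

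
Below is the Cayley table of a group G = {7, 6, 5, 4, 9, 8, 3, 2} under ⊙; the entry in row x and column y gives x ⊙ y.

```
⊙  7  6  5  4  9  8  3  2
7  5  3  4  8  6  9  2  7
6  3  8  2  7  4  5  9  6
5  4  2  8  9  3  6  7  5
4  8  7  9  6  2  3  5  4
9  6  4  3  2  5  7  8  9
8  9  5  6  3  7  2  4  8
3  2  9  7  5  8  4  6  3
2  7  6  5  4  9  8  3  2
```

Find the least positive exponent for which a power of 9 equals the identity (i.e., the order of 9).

8

The identity element is 2 (its row matches the header).
9^1 = 9
9^2 = 9 ⊙ 9 = 5
9^3 = 5 ⊙ 9 = 3
9^4 = 3 ⊙ 9 = 8
9^5 = 8 ⊙ 9 = 7
9^6 = 7 ⊙ 9 = 6
9^7 = 6 ⊙ 9 = 4
9^8 = 4 ⊙ 9 = 2
The first power of 9 equal to the identity is 9^8, so ord(9) = 8.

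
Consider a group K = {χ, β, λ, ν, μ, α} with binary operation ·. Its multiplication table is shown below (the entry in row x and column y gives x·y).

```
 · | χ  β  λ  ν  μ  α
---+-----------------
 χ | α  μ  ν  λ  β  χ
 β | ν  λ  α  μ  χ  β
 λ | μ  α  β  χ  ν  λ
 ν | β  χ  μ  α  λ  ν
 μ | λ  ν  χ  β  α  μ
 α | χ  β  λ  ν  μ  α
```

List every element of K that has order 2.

Identity is α. Compute the order of each non-identity element by repeated multiplication:
  χ: χ → α  (order 2)
  β: β → λ → α  (order 3)
  λ: λ → β → α  (order 3)
  ν: ν → α  (order 2)
  μ: μ → α  (order 2)
Elements of order 2: {μ, ν, χ}.
(Structurally, K here is isomorphic to the symmetric group S_3.)

{μ, ν, χ}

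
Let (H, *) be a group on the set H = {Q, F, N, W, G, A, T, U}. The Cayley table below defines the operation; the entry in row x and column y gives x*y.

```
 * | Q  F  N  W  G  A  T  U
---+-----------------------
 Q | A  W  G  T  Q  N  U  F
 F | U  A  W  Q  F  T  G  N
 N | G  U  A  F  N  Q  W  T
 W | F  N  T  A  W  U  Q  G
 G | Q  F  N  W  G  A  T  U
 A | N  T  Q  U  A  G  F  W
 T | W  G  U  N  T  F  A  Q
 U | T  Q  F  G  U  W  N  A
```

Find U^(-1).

First locate the identity: row G matches the header, so G is the identity.
Scan row U for G: U*W = G. Hence U^(-1) = W.

W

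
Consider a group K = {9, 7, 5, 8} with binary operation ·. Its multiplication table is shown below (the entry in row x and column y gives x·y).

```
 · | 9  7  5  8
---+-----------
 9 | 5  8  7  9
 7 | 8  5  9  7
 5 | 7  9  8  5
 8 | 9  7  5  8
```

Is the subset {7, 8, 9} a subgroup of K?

7·7 = 5, which is not in {7, 8, 9}.
The subset is not closed under ·, so it is not a subgroup.
(Structurally, K here is isomorphic to the cyclic group Z_4.)

No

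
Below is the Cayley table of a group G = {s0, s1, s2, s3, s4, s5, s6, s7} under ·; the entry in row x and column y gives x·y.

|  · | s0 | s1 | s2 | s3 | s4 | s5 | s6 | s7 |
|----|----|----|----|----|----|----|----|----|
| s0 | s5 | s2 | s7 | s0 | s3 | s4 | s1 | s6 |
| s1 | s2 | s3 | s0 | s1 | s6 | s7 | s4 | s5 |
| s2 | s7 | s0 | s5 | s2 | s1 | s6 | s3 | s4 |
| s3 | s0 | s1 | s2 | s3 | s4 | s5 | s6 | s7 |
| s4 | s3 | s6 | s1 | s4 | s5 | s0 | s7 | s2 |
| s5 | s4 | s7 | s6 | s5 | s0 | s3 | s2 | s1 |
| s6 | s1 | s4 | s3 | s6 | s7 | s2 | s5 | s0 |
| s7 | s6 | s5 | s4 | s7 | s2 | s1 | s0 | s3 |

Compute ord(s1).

The identity element is s3 (its row matches the header).
s1^1 = s1
s1^2 = s1·s1 = s3
The first power of s1 equal to the identity is s1^2, so ord(s1) = 2.

2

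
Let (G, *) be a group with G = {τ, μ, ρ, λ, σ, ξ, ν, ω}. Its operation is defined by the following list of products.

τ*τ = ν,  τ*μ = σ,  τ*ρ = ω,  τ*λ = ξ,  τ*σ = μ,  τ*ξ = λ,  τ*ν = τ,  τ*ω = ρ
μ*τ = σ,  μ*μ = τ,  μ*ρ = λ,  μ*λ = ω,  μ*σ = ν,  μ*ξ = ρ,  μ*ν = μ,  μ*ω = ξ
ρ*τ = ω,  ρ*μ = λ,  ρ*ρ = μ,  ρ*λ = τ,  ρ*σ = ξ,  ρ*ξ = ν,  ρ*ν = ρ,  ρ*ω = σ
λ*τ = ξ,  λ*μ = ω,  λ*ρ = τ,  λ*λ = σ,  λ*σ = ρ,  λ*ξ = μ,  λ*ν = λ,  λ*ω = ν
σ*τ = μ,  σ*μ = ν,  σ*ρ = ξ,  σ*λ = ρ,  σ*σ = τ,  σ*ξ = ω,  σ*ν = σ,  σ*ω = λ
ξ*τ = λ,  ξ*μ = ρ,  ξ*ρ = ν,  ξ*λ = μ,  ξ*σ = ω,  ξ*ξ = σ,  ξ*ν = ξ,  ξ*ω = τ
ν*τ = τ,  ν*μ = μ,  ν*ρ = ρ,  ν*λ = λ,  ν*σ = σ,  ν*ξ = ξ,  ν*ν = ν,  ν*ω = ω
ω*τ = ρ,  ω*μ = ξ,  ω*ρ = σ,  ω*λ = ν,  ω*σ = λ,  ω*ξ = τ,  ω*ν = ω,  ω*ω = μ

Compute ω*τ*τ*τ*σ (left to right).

ξ

ω*τ = ρ
ρ*τ = ω
ω*τ = ρ
ρ*σ = ξ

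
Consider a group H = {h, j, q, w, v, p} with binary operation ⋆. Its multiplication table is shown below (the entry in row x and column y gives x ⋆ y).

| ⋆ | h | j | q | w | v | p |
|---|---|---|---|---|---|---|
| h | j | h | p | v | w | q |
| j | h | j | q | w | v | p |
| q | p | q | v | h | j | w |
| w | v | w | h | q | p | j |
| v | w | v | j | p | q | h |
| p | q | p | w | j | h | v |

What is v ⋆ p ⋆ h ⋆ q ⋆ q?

v

v ⋆ p = h
h ⋆ h = j
j ⋆ q = q
q ⋆ q = v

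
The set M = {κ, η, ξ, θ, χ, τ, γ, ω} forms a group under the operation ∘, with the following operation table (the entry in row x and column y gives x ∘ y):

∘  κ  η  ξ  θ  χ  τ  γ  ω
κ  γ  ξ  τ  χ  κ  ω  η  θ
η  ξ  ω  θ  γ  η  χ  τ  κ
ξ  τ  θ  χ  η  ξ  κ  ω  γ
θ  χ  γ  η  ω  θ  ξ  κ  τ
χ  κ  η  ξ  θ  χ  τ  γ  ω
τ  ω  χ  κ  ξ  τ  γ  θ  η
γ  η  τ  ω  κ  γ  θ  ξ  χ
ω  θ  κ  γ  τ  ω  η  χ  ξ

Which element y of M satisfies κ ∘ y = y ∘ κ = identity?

First locate the identity: row χ matches the header, so χ is the identity.
Scan row κ for χ: κ ∘ θ = χ. Hence κ^(-1) = θ.

θ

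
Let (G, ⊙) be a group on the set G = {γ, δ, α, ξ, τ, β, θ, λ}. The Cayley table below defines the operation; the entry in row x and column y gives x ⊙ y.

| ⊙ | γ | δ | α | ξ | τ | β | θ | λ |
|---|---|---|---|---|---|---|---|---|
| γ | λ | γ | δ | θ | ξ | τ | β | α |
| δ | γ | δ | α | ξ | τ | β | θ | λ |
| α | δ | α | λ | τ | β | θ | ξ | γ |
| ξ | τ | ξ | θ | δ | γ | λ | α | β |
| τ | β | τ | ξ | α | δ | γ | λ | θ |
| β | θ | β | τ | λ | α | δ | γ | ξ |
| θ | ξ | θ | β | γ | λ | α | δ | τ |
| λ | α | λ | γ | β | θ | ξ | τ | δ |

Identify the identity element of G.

The identity e satisfies e ⊙ x = x for all x, so its row in the table reproduces the column headers.
Row δ reads: γ, δ, α, ξ, τ, β, θ, λ — exactly the header order. So δ is the identity.

δ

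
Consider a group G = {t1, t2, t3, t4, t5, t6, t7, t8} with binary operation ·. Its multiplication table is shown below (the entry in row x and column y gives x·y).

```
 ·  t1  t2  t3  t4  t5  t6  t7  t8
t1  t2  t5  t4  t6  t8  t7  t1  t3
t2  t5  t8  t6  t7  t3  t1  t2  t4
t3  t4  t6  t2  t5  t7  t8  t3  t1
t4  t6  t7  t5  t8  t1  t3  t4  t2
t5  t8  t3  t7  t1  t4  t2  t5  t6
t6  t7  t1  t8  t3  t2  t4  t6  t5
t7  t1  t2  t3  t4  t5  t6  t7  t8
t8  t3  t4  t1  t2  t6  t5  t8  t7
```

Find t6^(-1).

t1

First locate the identity: row t7 matches the header, so t7 is the identity.
Scan row t6 for t7: t6·t1 = t7. Hence t6^(-1) = t1.
(Structurally, G here is isomorphic to the cyclic group Z_8.)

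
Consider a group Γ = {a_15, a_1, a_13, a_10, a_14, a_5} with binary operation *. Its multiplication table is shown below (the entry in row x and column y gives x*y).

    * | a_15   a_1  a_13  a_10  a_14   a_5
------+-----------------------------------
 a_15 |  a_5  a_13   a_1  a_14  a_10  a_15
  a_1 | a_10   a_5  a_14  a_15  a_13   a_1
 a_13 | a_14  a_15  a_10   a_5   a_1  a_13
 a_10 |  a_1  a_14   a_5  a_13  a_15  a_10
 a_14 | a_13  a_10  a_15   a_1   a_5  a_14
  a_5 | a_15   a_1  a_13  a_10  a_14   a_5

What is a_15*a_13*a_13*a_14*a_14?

a_15*a_13 = a_1
a_1*a_13 = a_14
a_14*a_14 = a_5
a_5*a_14 = a_14
(Structurally, Γ here is isomorphic to the symmetric group S_3.)

a_14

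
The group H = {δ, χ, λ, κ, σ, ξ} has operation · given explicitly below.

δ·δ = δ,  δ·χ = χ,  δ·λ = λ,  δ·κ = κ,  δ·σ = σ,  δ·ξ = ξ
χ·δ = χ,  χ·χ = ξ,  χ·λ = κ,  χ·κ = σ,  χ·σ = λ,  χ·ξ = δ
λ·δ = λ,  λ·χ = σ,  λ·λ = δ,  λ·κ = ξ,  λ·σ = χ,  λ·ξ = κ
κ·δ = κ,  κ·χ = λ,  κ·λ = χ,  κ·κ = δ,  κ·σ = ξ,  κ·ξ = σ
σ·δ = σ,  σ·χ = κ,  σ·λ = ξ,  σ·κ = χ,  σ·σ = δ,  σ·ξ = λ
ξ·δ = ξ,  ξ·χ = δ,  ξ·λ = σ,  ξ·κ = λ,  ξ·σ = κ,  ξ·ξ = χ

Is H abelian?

ξ·σ = κ but σ·ξ = λ.
Since ξ and σ do not commute, H is not abelian.

No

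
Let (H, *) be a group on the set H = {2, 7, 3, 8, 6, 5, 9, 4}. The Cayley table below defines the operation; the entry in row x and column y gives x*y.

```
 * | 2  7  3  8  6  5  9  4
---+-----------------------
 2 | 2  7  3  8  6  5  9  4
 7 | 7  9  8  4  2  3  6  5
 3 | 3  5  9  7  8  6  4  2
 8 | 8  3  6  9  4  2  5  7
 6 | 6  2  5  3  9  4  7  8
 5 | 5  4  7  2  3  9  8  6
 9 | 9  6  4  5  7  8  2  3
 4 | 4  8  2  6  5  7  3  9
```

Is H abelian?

5*3 = 7 but 3*5 = 6.
Since 5 and 3 do not commute, H is not abelian.

No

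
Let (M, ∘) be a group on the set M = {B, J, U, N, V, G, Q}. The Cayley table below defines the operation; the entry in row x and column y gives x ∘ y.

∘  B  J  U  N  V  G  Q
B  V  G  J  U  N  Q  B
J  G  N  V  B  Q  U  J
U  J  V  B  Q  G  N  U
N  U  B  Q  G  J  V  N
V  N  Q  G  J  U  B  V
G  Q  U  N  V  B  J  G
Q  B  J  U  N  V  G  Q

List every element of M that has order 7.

{B, G, J, N, U, V}

Identity is Q. Compute the order of each non-identity element by repeated multiplication:
  B: B → V → N → U → J → G → Q  (order 7)
  J: J → N → B → G → U → V → Q  (order 7)
  U: U → B → J → V → G → N → Q  (order 7)
  N: N → G → V → J → B → U → Q  (order 7)
  V: V → U → G → B → N → J → Q  (order 7)
  G: G → J → U → N → V → B → Q  (order 7)
Elements of order 7: {B, G, J, N, U, V}.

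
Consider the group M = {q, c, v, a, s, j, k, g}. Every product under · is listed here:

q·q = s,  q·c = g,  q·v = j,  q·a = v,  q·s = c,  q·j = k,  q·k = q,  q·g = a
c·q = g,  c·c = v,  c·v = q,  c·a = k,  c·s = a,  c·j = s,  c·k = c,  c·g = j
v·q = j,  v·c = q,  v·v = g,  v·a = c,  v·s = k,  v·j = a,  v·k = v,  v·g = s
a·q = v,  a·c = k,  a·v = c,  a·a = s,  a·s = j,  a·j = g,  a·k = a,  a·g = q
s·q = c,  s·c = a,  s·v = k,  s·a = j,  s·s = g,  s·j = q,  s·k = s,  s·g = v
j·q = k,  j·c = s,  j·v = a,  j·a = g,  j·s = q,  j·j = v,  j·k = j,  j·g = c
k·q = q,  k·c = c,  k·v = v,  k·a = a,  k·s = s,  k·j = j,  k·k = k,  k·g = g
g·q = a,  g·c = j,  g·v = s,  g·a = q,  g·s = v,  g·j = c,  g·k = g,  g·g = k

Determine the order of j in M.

8

The identity element is k (its row matches the header).
j^1 = j
j^2 = j·j = v
j^3 = v·j = a
j^4 = a·j = g
j^5 = g·j = c
j^6 = c·j = s
j^7 = s·j = q
j^8 = q·j = k
The first power of j equal to the identity is j^8, so ord(j) = 8.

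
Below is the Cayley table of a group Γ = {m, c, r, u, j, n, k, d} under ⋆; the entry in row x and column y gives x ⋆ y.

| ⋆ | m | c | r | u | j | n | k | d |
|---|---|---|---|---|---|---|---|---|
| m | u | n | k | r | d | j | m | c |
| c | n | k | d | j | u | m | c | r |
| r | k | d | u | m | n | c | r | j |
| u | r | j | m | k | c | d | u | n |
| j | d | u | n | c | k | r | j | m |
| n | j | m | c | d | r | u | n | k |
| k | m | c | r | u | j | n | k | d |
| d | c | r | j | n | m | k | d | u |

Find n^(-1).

d

First locate the identity: row k matches the header, so k is the identity.
Scan row n for k: n ⋆ d = k. Hence n^(-1) = d.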